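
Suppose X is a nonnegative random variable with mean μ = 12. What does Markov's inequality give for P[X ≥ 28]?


μ = E[X] = 12, a = 28.
Markov: P[X ≥ 28] ≤ μ/a = (12)/28 = 3/7.
Numerically: ≈ 0.429.
(Since a = 28 > μ = 12.000, the bound 3/7 is < 1 and informative.)

P[X ≥ 28] ≤ 3/7 ≈ 0.429.


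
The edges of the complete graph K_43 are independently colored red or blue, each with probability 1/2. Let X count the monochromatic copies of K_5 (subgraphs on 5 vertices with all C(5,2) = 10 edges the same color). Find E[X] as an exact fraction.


Let X = Σ_S X_S over the C(43, 5) = 962598 subsets S of size 5, where X_S = 1 if the K_5 on S is monochromatic.
For a fixed S, the K_5 on S has C(5, 2) = 10 edges. P[all 10 edges red] = (1/2)^10, and likewise for blue, so P[monochromatic] = 2·(1/2)^10 = 2^{1 − 10} = 1/512.
By linearity: E[X] = C(43, 5) · 2^{1 − 10} = 962598 · 1/512 = 481299/256.
Numerically: E[X] ≈ 1880.074.

E[X] = C(43,5)·2^(1−C(5,2)) = 481299/256 ≈ 1880.074.


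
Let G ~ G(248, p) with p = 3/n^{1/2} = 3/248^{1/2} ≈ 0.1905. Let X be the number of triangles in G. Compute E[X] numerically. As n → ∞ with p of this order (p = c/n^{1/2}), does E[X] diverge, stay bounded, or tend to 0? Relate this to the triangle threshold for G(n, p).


Number of potential triangles: C(248, 3) = 2511496.
Each occurs with probability p³ ≈ (0.1905)³ ≈ 6.9133134e-03.
By linearity: E[X] = C(248, 3)·p³ ≈ 2511496 · 6.9133134e-03 ≈ 17362.75886.
Since α = 1/2 < 1, p = c/n^{1/2} ≫ 1/n is above the triangle threshold p ~ 1/n. Asymptotically E[X] ~ (c³/6)·n^{3(1−α)} = (3³/6)·n^{1.5} → ∞; triangles are abundant w.h.p.

E[X] ≈ 17362.75886; in regime p = Θ(1/n^{1/2}) E[X] diverges (above the triangle threshold p ~ 1/n).


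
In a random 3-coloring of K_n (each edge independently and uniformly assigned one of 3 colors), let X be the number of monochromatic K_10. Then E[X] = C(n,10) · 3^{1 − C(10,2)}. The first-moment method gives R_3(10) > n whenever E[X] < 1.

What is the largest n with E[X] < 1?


We need C(n, 10) · 3^{1 − 45} < 1, i.e. C(n, 10) < 3^{45 − 1} = 984770902183611232881.
Check values of n near the boundary:
  n = 569: C(569, 10) = 905357721286137524328; 905357721286137524328 < 984770902183611232881? YES
  n = 570: C(570, 10) = 921524823451961408691; 921524823451961408691 < 984770902183611232881? YES
  n = 571: C(571, 10) = 937951290893172842001; 937951290893172842001 < 984770902183611232881? YES
  n = 572: C(572, 10) = 954640815642161682606; 954640815642161682606 < 984770902183611232881? YES
  n = 573: C(573, 10) = 971597135635805762226; 971597135635805762226 < 984770902183611232881? YES
  n = 574: C(574, 10) = 988824035203816502691; 988824035203816502691 < 984770902183611232881? NO
  n = 575: C(575, 10) = 1006325345561406175305; 1006325345561406175305 < 984770902183611232881? NO
  n = 576: C(576, 10) = 1024104945306307344480; 1024104945306307344480 < 984770902183611232881? NO
The largest n with C(n, 10) < 984770902183611232881 is n = 573 (where E[X] = 35985079097622435638/36472996377170786403 ≈ 0.986623). Hence R_3(10) > 573, i.e. R_3(10) ≥ 574.

Largest n = 573; hence R_3(10) > 573.


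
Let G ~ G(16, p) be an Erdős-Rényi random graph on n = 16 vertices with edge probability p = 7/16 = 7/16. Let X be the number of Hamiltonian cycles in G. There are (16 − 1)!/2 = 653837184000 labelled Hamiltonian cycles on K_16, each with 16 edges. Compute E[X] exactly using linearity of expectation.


K_16 has (16 − 1)!/2 = 653837184000 labelled Hamiltonian cycles.
For each such Hamiltonian cycle H, let X_H = 1 if all 16 edges of H are present in G. Then P[X_H = 1] = p^{16} = (7/16)^{16} = 33232930569601/18446744073709551616.
By linearity: E[X] = Σ_H E[X_H] = 653837184000 · p^{16} = 653837184000 · 33232930569601/18446744073709551616 = 21219654042671322112875/18014398509481984.
Numerically: E[X] ≈ 1.18e+06.

E[X] = 653837184000 · (7/16)^{16} = 21219654042671322112875/18014398509481984 ≈ 1.18e+06.


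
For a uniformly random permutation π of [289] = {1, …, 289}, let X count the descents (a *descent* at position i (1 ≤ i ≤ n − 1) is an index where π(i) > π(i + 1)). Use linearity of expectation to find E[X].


Write X = Σ X_I over i = 1, …, 288, with X_I the indicator of one descent.
There are 288 indicators.
For each fixed i, the pair (π(i), π(i+1)) is a uniformly random ordered pair of distinct values from {1, …, 289}; by symmetry P[π(i) > π(i+1)] = 1/2.
By linearity: E[X] = 288 · (1/2) = (289 − 1) · (1/2) = 144 ≈ 144.00000.

E[X] = 144 = 144.00000.


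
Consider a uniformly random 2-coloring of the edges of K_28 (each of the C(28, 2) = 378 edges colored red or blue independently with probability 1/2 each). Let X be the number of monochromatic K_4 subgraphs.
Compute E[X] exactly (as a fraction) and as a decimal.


Let X = Σ_S X_S over the C(28, 4) = 20475 subsets S of size 4, where X_S = 1 if the K_4 on S is monochromatic.
For a fixed S, the K_4 on S has C(4, 2) = 6 edges. P[all 6 edges red] = (1/2)^6, and likewise for blue, so P[monochromatic] = 2·(1/2)^6 = 2^{1 − 6} = 1/32.
By linearity: E[X] = C(28, 4) · 2^{1 − 6} = 20475 · 1/32 = 20475/32.
Numerically: E[X] ≈ 639.843750.

E[X] = C(28,4)·2^(1−C(4,2)) = 20475/32 ≈ 639.843750.


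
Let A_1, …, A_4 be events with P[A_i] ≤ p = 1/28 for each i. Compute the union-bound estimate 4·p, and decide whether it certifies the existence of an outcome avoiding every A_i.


Union bound: P[∪_{i=1}^{4} A_i] ≤ Σ_i P[A_i] ≤ 4·p = 4·(1/28) = 1/7.
Numerically: 1/7 ≈ 0.142857.
Is 1/7 < 1? YES.
Since P[∪ A_i] ≤ 1/7 < 1, the complement has P[∩ A_i^c] ≥ 1 − 1/7 = 6/7 > 0, so some outcome avoids every A_i.

4·p = 1/7 ≈ 0.142857; existence CERTIFIED by the union bound.


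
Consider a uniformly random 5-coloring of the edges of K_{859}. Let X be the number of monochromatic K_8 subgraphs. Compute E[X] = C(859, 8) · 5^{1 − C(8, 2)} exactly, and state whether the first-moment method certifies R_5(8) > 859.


E[X] = C(859, 8) · 5^{1 − 28} = 7115855595170747139 · 5^{−27} = 7115855595170747139/7450580596923828125.
As a reduced fraction: E[X] = 7115855595170747139/7450580596923828125 ≈ 0.955.
Is E[X] < 1? YES.
Since E[X] < 1, there exists a 5-coloring of K_{859} with no monochromatic K_8; hence R_5(8) > 859.

E[X] = 7115855595170747139/7450580596923828125 ≈ 0.955; E[X] < 1, so R_5(8) > 859.


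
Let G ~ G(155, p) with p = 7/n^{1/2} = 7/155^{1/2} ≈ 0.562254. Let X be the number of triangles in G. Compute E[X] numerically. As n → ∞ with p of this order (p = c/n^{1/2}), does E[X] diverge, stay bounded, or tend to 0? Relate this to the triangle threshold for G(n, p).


Number of potential triangles: C(155, 3) = 608685.
Each occurs with probability p³ ≈ (0.562254)³ ≈ 1.77744664e-01.
By linearity: E[X] = C(155, 3)·p³ ≈ 608685 · 1.77744664e-01 ≈ 108190.511048.
Since α = 1/2 < 1, p = c/n^{1/2} ≫ 1/n is above the triangle threshold p ~ 1/n. Asymptotically E[X] ~ (c³/6)·n^{3(1−α)} = (7³/6)·n^{1.5} → ∞; triangles are abundant w.h.p.

E[X] ≈ 108190.511048; in regime p = Θ(1/n^{1/2}) E[X] diverges (above the triangle threshold p ~ 1/n).


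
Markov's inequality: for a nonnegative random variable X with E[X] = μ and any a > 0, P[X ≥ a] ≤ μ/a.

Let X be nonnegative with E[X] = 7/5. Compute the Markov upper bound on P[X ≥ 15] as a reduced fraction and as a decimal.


μ = E[X] = 7/5, a = 15.
Markov: P[X ≥ 15] ≤ μ/a = (7/5)/15 = 7/75.
Numerically: ≈ 0.0933.
(Since a = 15 > μ = 1.4000, the bound 7/75 is < 1 and informative.)

P[X ≥ 15] ≤ 7/75 ≈ 0.0933.


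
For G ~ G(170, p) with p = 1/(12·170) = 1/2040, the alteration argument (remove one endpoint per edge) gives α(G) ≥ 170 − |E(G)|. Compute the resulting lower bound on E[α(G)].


E[|E(G)|] = C(170, 2)·p = 14365 · (1/2040) = 169/24.
E[α(G)] ≥ n − E[|E(G)|] = 170 − 169/24 = 3911/24.
Numerically: ≈ 162.95833.
(This is only a lower bound; the true E[α(G)] may be larger.)

E[α(G)] ≥ 3911/24 ≈ 162.95833.


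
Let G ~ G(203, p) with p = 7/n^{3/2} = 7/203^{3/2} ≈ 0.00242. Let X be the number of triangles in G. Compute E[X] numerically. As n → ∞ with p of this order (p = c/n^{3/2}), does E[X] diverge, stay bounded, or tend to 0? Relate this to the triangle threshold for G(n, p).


Number of potential triangles: C(203, 3) = 1373701.
Each occurs with probability p³ ≈ (0.00242)³ ≈ 1.41763e-08.
By linearity: E[X] = C(203, 3)·p³ ≈ 1373701 · 1.41763e-08 ≈ 0.019.
Since α = 3/2 > 1, p = c/n^{3/2} = o(1/n) is below the triangle threshold p ~ 1/n. Asymptotically E[X] ~ (c³/6)·n^{3(1−α)} = (7³/6)·n^{-1.5} → 0, so by Markov's inequality G has no triangles w.h.p.

E[X] ≈ 0.019; in regime p = Θ(1/n^{3/2}) E[X] tends to 0 (below the triangle threshold p ~ 1/n).


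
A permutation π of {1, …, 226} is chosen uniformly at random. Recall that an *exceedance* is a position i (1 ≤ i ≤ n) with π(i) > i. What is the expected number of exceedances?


Write X = Σ_{i=1}^{226} X_i, where X_i = 1_{π(i) > i}.
For each fixed i, π(i) is uniform over {1, …, 226} (marginal of a uniform permutation), so P[π(i) > i] = (n − i)/n. Summing: Σ_{i=1}^{226} (n − i)/n = (0 + 1 + … + 225)/226 = 226(226 − 1)/(2·226) = (226 − 1)/2.
Hence E[X] = Σ_{i=1}^{226} (226 − i)/226 = 225/2 ≈ 112.500.

E[X] = 225/2 = 112.500.


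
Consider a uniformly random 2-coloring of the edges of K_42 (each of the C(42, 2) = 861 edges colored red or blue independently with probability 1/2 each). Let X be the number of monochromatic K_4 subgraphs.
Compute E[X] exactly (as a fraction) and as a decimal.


Let X = Σ_S X_S over the C(42, 4) = 111930 subsets S of size 4, where X_S = 1 if the K_4 on S is monochromatic.
For a fixed S, the K_4 on S has C(4, 2) = 6 edges. P[all 6 edges red] = (1/2)^6, and likewise for blue, so P[monochromatic] = 2·(1/2)^6 = 2^{1 − 6} = 1/32.
By linearity: E[X] = C(42, 4) · 2^{1 − 6} = 111930 · 1/32 = 55965/16.
Numerically: E[X] ≈ 3497.812.

E[X] = C(42,4)·2^(1−C(4,2)) = 55965/16 ≈ 3497.812.


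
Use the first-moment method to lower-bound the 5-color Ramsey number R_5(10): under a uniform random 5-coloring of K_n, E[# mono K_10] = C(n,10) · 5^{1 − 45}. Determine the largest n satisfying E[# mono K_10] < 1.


We need C(n, 10) · 5^{1 − 45} < 1, i.e. C(n, 10) < 5^{45 − 1} = 5684341886080801486968994140625.
Check values of n near the boundary:
  n = 5391: C(5391, 10) = 5666344714787188828795213697883; 5666344714787188828795213697883 < 5684341886080801486968994140625? YES
  n = 5392: C(5392, 10) = 5676873040158402483252283957448; 5676873040158402483252283957448 < 5684341886080801486968994140625? YES
  n = 5393: C(5393, 10) = 5687418968154238267170642278008; 5687418968154238267170642278008 < 5684341886080801486968994140625? NO
  n = 5394: C(5394, 10) = 5697982524930156243149785372878; 5697982524930156243149785372878 < 5684341886080801486968994140625? NO
  n = 5395: C(5395, 10) = 5708563736675616143322765475706; 5708563736675616143322765475706 < 5684341886080801486968994140625? NO
The largest n with C(n, 10) < 5684341886080801486968994140625 is n = 5392 (where E[X] = 5676873040158402483252283957448/5684341886080801486968994140625 ≈ 0.999). Hence R_5(10) > 5392, i.e. R_5(10) ≥ 5393.

Largest n = 5392; hence R_5(10) > 5392.


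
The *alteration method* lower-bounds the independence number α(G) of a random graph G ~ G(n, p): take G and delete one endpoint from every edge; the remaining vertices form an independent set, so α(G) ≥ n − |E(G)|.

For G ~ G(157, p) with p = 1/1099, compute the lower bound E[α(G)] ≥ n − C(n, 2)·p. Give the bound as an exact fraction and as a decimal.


E[|E(G)|] = C(157, 2)·p = 12246 · (1/1099) = 78/7.
E[α(G)] ≥ n − E[|E(G)|] = 157 − 78/7 = 1021/7.
Numerically: ≈ 145.8571.
(This is only a lower bound; the true E[α(G)] may be larger.)

E[α(G)] ≥ 1021/7 ≈ 145.8571.


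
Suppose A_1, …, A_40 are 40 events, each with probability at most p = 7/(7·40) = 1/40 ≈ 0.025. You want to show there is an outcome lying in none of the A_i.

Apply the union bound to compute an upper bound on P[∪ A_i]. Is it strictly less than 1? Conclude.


Union bound: P[∪_{i=1}^{40} A_i] ≤ Σ_i P[A_i] ≤ 40·p = 40·(1/40) = 1.
Numerically: 1 ≈ 1.000.
Is 1 < 1? NO.
Since the bound 1 is ≥ 1, the union bound is uninformative here; it does NOT by itself certify existence.

40·p = 1 ≈ 1.000; existence NOT certified by the union bound.


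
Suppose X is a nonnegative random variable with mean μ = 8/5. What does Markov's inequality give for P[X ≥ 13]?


μ = E[X] = 8/5, a = 13.
Markov: P[X ≥ 13] ≤ μ/a = (8/5)/13 = 8/65.
Numerically: ≈ 0.12308.
(Since a = 13 > μ = 1.60000, the bound 8/65 is < 1 and informative.)

P[X ≥ 13] ≤ 8/65 ≈ 0.12308.


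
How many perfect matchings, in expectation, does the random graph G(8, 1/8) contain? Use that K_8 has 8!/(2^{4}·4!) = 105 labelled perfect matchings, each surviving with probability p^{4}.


K_8 has 8!/(2^{4}·4!) = 105 labelled perfect matchings.
For each such perfect matching H, let X_H = 1 if all 4 edges of H are present in G. Then P[X_H = 1] = p^{4} = (1/8)^{4} = 1/4096.
By linearity of expectation: E[X] = Σ_H E[X_H] = 105 · p^{4} = 105 · 1/4096 = 105/4096.
Numerically: E[X] ≈ 0.025635.

E[X] = 105 · (1/8)^{4} = 105/4096 ≈ 0.025635.


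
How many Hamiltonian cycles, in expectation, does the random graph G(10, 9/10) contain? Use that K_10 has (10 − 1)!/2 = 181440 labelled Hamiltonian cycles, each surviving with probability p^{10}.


K_10 has (10 − 1)!/2 = 181440 labelled Hamiltonian cycles.
For each such Hamiltonian cycle H, let X_H = 1 if all 10 edges of H are present in G. Then P[X_H = 1] = p^{10} = (9/10)^{10} = 3486784401/10000000000.
By linearity of expectation: E[X] = Σ_H E[X_H] = 181440 · p^{10} = 181440 · 3486784401/10000000000 = 1977006755367/31250000.
Numerically: E[X] ≈ 6.33e+04.

E[X] = 181440 · (9/10)^{10} = 1977006755367/31250000 ≈ 6.33e+04.


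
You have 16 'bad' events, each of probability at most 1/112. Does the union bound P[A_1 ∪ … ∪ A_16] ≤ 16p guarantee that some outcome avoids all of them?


Union bound: P[∪_{i=1}^{16} A_i] ≤ Σ_i P[A_i] ≤ 16·p = 16·(1/112) = 1/7.
Numerically: 1/7 ≈ 0.14286.
Is 1/7 < 1? YES.
Since P[∪ A_i] ≤ 1/7 < 1, the complement has P[∩ A_i^c] ≥ 1 − 1/7 = 6/7 > 0, so some outcome avoids every A_i.

16·p = 1/7 ≈ 0.14286; existence CERTIFIED by the union bound.


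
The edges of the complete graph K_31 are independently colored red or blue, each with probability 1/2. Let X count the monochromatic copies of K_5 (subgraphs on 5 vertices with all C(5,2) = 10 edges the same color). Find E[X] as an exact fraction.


Let X = Σ_S X_S over the C(31, 5) = 169911 subsets S of size 5, where X_S = 1 if the K_5 on S is monochromatic.
For a fixed S, the K_5 on S has C(5, 2) = 10 edges. P[all 10 edges red] = (1/2)^10, and likewise for blue, so P[monochromatic] = 2·(1/2)^10 = 2^{1 − 10} = 1/512.
By linearity: E[X] = C(31, 5) · 2^{1 − 10} = 169911 · 1/512 = 169911/512.
Numerically: E[X] ≈ 331.857422.

E[X] = C(31,5)·2^(1−C(5,2)) = 169911/512 ≈ 331.857422.


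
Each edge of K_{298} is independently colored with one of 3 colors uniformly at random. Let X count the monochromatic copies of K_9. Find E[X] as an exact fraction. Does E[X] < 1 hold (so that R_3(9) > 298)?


E[X] = C(298, 9) · 3^{1 − 36} = 45207677551849890 · 3^{−35} = 45207677551849890/50031545098999707.
As a reduced fraction: E[X] = 15069225850616630/16677181699666569 ≈ 0.9036.
Is E[X] < 1? YES.
Since E[X] < 1, there exists a 3-coloring of K_{298} with no monochromatic K_9; hence R_3(9) > 298.

E[X] = 15069225850616630/16677181699666569 ≈ 0.9036; E[X] < 1, so R_3(9) > 298.


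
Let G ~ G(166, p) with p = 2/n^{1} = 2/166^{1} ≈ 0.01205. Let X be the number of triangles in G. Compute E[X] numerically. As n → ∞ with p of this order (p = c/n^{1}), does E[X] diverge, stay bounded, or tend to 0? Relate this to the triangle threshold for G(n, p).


Number of potential triangles: C(166, 3) = 748660.
Each occurs with probability p³ ≈ (0.01205)³ ≈ 1.748903e-06.
By linearity: E[X] = C(166, 3)·p³ ≈ 748660 · 1.748903e-06 ≈ 1.3093.
Here α = 1, so p = 2/n is exactly at the triangle threshold p ~ 1/n. Asymptotically E[X] → c³/6 = 2³/6 = 4/3 ≈ 1.3333, a bounded constant. In this regime the triangle count is asymptotically Poisson(c³/6).

E[X] ≈ 1.3093; in regime p = Θ(1/n^{1}) E[X] stays bounded (at the triangle threshold p ~ 1/n).


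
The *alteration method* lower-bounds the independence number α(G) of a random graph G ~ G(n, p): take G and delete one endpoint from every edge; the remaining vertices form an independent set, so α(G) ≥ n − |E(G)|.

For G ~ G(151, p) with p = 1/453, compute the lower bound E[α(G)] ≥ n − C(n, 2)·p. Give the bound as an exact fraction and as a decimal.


E[|E(G)|] = C(151, 2)·p = 11325 · (1/453) = 25.
E[α(G)] ≥ n − E[|E(G)|] = 151 − 25 = 126.
Numerically: ≈ 126.0000.
(This is only a lower bound; the true E[α(G)] may be larger.)

E[α(G)] ≥ 126 ≈ 126.0000.


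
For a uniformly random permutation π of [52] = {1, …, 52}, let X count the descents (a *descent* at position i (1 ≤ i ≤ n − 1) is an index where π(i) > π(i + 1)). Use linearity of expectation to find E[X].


Write X = Σ X_I over i = 1, …, 51, with X_I the indicator of one descent.
There are 51 indicators.
For each fixed i, the pair (π(i), π(i+1)) is a uniformly random ordered pair of distinct values from {1, …, 52}; by symmetry P[π(i) > π(i+1)] = 1/2.
By linearity: E[X] = 51 · (1/2) = (52 − 1) · (1/2) = 51/2 ≈ 25.5000.

E[X] = 51/2 = 25.5000.


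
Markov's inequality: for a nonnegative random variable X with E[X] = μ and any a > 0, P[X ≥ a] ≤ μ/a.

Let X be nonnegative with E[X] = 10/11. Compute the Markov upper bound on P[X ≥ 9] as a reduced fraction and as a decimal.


μ = E[X] = 10/11, a = 9.
Markov: P[X ≥ 9] ≤ μ/a = (10/11)/9 = 10/99.
Numerically: ≈ 0.10101.
(Since a = 9 > μ = 0.90909, the bound 10/99 is < 1 and informative.)

P[X ≥ 9] ≤ 10/99 ≈ 0.10101.


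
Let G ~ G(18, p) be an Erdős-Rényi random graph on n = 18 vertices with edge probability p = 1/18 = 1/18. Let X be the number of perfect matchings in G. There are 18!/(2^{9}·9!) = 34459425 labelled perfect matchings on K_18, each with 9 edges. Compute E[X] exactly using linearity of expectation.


K_18 has 18!/(2^{9}·9!) = 34459425 labelled perfect matchings.
For each such perfect matching H, let X_H = 1 if all 9 edges of H are present in G. Then P[X_H = 1] = p^{9} = (1/18)^{9} = 1/198359290368.
Summing the indicators: E[X] = Σ_H E[X_H] = 34459425 · p^{9} = 34459425 · 1/198359290368 = 425425/2448880128.
Numerically: E[X] ≈ 0.0001737.

E[X] = 34459425 · (1/18)^{9} = 425425/2448880128 ≈ 0.0001737.


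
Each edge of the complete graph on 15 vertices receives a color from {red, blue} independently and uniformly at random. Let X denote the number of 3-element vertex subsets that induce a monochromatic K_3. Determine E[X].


Let X = Σ_S X_S over the C(15, 3) = 455 subsets S of size 3, where X_S = 1 if the K_3 on S is monochromatic.
For a fixed S, the K_3 on S has C(3, 2) = 3 edges. P[all 3 edges red] = (1/2)^3, and likewise for blue, so P[monochromatic] = 2·(1/2)^3 = 2^{1 − 3} = 1/4.
Summing: E[X] = C(15, 3) · 2^{1 − 3} = 455 · 1/4 = 455/4.
Numerically: E[X] ≈ 113.750000.

E[X] = C(15,3)·2^(1−C(3,2)) = 455/4 ≈ 113.750000.


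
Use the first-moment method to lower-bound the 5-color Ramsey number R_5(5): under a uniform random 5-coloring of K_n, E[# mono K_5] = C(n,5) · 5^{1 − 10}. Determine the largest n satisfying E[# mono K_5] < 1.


We need C(n, 5) · 5^{1 − 10} < 1, i.e. C(n, 5) < 5^{10 − 1} = 1953125.
Check values of n near the boundary:
  n = 44: C(44, 5) = 1086008; 1086008 < 1953125? YES
  n = 45: C(45, 5) = 1221759; 1221759 < 1953125? YES
  n = 46: C(46, 5) = 1370754; 1370754 < 1953125? YES
  n = 47: C(47, 5) = 1533939; 1533939 < 1953125? YES
  n = 48: C(48, 5) = 1712304; 1712304 < 1953125? YES
  n = 49: C(49, 5) = 1906884; 1906884 < 1953125? YES
  n = 50: C(50, 5) = 2118760; 2118760 < 1953125? NO
The largest n with C(n, 5) < 1953125 is n = 49 (where E[X] = 1906884/1953125 ≈ 0.9763246). Hence R_5(5) > 49, i.e. R_5(5) ≥ 50.

Largest n = 49; hence R_5(5) > 49.


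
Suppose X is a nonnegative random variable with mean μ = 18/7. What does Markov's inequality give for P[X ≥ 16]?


μ = E[X] = 18/7, a = 16.
Markov: P[X ≥ 16] ≤ μ/a = (18/7)/16 = 9/56.
Numerically: ≈ 0.160714.
(Since a = 16 > μ = 2.571429, the bound 9/56 is < 1 and informative.)

P[X ≥ 16] ≤ 9/56 ≈ 0.160714.


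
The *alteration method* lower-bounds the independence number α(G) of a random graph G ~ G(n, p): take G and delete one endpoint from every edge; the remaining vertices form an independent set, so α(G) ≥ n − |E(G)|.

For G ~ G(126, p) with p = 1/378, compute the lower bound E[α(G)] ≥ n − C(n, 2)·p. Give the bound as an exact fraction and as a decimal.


E[|E(G)|] = C(126, 2)·p = 7875 · (1/378) = 125/6.
E[α(G)] ≥ n − E[|E(G)|] = 126 − 125/6 = 631/6.
Numerically: ≈ 105.16667.
(This is only a lower bound; the true E[α(G)] may be larger.)

E[α(G)] ≥ 631/6 ≈ 105.16667.


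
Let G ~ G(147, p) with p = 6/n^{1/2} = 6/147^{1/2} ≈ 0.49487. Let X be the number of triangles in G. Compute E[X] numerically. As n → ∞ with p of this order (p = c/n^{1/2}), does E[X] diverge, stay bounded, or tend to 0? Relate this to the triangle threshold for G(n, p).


Number of potential triangles: C(147, 3) = 518665.
Each occurs with probability p³ ≈ (0.49487)³ ≈ 1.2119306e-01.
By linearity: E[X] = C(147, 3)·p³ ≈ 518665 · 1.2119306e-01 ≈ 62858.59816.
Since α = 1/2 < 1, p = c/n^{1/2} ≫ 1/n is above the triangle threshold p ~ 1/n. Asymptotically E[X] ~ (c³/6)·n^{3(1−α)} = (6³/6)·n^{1.5} → ∞; triangles are abundant w.h.p.

E[X] ≈ 62858.59816; in regime p = Θ(1/n^{1/2}) E[X] diverges (above the triangle threshold p ~ 1/n).


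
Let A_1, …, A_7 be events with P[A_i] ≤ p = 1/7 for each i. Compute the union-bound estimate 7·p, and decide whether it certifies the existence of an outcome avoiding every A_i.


Union bound: P[∪_{i=1}^{7} A_i] ≤ Σ_i P[A_i] ≤ 7·p = 7·(1/7) = 1.
Numerically: 1 ≈ 1.00000.
Is 1 < 1? NO.
Since the bound 1 is ≥ 1, the union bound is uninformative here; it does NOT by itself certify existence.

7·p = 1 ≈ 1.00000; existence NOT certified by the union bound.


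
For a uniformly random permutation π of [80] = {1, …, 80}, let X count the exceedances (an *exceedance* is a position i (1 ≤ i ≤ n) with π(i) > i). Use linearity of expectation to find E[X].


Write X = Σ_{i=1}^{80} X_i, where X_i = 1_{π(i) > i}.
For each fixed i, π(i) is uniform over {1, …, 80} (marginal of a uniform permutation), so P[π(i) > i] = (n − i)/n. Summing: Σ_{i=1}^{80} (n − i)/n = (0 + 1 + … + 79)/80 = 80(80 − 1)/(2·80) = (80 − 1)/2.
Hence E[X] = Σ_{i=1}^{80} (80 − i)/80 = 79/2 ≈ 39.500000.

E[X] = 79/2 = 39.500000.


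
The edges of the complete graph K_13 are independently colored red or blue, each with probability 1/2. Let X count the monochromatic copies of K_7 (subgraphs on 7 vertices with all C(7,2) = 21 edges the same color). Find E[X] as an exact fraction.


Let X = Σ_S X_S over the C(13, 7) = 1716 subsets S of size 7, where X_S = 1 if the K_7 on S is monochromatic.
For a fixed S, the K_7 on S has C(7, 2) = 21 edges. P[all 21 edges red] = (1/2)^21, and likewise for blue, so P[monochromatic] = 2·(1/2)^21 = 2^{1 − 21} = 1/1048576.
By linearity: E[X] = C(13, 7) · 2^{1 − 21} = 1716 · 1/1048576 = 429/262144.
Numerically: E[X] ≈ 0.0016.

E[X] = C(13,7)·2^(1−C(7,2)) = 429/262144 ≈ 0.0016.


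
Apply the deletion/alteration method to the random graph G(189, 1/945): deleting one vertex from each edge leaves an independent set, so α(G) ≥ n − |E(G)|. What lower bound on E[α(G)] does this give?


E[|E(G)|] = C(189, 2)·p = 17766 · (1/945) = 94/5.
E[α(G)] ≥ n − E[|E(G)|] = 189 − 94/5 = 851/5.
Numerically: ≈ 170.200000.
(This is only a lower bound; the true E[α(G)] may be larger.)

E[α(G)] ≥ 851/5 ≈ 170.200000.


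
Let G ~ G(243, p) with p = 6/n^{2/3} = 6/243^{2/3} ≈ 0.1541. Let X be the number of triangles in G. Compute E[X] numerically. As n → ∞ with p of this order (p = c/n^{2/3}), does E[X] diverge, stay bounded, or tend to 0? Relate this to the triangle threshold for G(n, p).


Number of potential triangles: C(243, 3) = 2362041.
Each occurs with probability p³ ≈ (0.1541)³ ≈ 3.657979e-03.
By linearity: E[X] = C(243, 3)·p³ ≈ 2362041 · 3.657979e-03 ≈ 8640.2963.
Since α = 2/3 < 1, p = c/n^{2/3} ≫ 1/n is above the triangle threshold p ~ 1/n. Asymptotically E[X] ~ (c³/6)·n^{3(1−α)} = (6³/6)·n^{1} → ∞; triangles are abundant w.h.p.

E[X] ≈ 8640.2963; in regime p = Θ(1/n^{2/3}) E[X] diverges (above the triangle threshold p ~ 1/n).


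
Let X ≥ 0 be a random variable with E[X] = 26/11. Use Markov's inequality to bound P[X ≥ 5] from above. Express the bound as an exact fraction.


μ = E[X] = 26/11, a = 5.
Markov: P[X ≥ 5] ≤ μ/a = (26/11)/5 = 26/55.
Numerically: ≈ 0.472727.
(Since a = 5 > μ = 2.363636, the bound 26/55 is < 1 and informative.)

P[X ≥ 5] ≤ 26/55 ≈ 0.472727.


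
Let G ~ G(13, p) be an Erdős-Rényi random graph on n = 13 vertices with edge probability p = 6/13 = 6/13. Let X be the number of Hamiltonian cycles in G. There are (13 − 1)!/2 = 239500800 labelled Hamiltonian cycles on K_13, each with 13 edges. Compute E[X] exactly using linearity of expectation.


K_13 has (13 − 1)!/2 = 239500800 labelled Hamiltonian cycles.
For each such Hamiltonian cycle H, let X_H = 1 if all 13 edges of H are present in G. Then P[X_H = 1] = p^{13} = (6/13)^{13} = 13060694016/302875106592253.
By linearity of expectation: E[X] = Σ_H E[X_H] = 239500800 · p^{13} = 239500800 · 13060694016/302875106592253 = 3128046665387212800/302875106592253.
Numerically: E[X] ≈ 10327.8.

E[X] = 239500800 · (6/13)^{13} = 3128046665387212800/302875106592253 ≈ 10327.8.


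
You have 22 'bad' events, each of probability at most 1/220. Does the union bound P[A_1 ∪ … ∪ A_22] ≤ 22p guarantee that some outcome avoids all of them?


Union bound: P[∪_{i=1}^{22} A_i] ≤ Σ_i P[A_i] ≤ 22·p = 22·(1/220) = 1/10.
Numerically: 1/10 ≈ 0.1000000.
Is 1/10 < 1? YES.
Since P[∪ A_i] ≤ 1/10 < 1, the complement has P[∩ A_i^c] ≥ 1 − 1/10 = 9/10 > 0, so some outcome avoids every A_i.

22·p = 1/10 ≈ 0.1000000; existence CERTIFIED by the union bound.


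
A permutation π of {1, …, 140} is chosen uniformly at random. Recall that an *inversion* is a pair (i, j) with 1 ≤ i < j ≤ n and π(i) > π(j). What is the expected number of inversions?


Write X = Σ X_I over the C(140, 2) = 9730 pairs i < j, with X_I the indicator of one inversion.
There are 9730 indicators.
For each fixed pair i < j, the values π(i) and π(j) are two distinct elements of {1, …, 140} in uniformly random order; by symmetry P[π(i) > π(j)] = 1/2.
By linearity: E[X] = 9730 · (1/2) = C(140, 2) · (1/2) = 9730/2 = 4865 ≈ 4865.000000.

E[X] = 4865 = 4865.000000.


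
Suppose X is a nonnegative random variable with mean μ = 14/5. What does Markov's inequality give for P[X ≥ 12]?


μ = E[X] = 14/5, a = 12.
Markov: P[X ≥ 12] ≤ μ/a = (14/5)/12 = 7/30.
Numerically: ≈ 0.2333.
(Since a = 12 > μ = 2.8000, the bound 7/30 is < 1 and informative.)

P[X ≥ 12] ≤ 7/30 ≈ 0.2333.


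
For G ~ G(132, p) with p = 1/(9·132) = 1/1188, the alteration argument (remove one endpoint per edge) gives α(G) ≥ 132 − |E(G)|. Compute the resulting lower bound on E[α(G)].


E[|E(G)|] = C(132, 2)·p = 8646 · (1/1188) = 131/18.
E[α(G)] ≥ n − E[|E(G)|] = 132 − 131/18 = 2245/18.
Numerically: ≈ 124.722.
(This is only a lower bound; the true E[α(G)] may be larger.)

E[α(G)] ≥ 2245/18 ≈ 124.722.


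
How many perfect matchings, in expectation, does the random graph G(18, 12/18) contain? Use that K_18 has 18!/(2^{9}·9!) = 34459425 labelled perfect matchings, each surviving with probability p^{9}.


K_18 has 18!/(2^{9}·9!) = 34459425 labelled perfect matchings.
For each such perfect matching H, let X_H = 1 if all 9 edges of H are present in G. Then P[X_H = 1] = p^{9} = (2/3)^{9} = 512/19683.
Summing the indicators: E[X] = Σ_H E[X_H] = 34459425 · p^{9} = 34459425 · 512/19683 = 217817600/243.
Numerically: E[X] ≈ 8.964e+05.

E[X] = 34459425 · (2/3)^{9} = 217817600/243 ≈ 8.964e+05.


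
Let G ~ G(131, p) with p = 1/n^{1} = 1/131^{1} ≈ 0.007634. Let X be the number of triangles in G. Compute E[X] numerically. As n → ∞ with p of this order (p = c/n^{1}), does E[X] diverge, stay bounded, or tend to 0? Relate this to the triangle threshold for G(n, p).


Number of potential triangles: C(131, 3) = 366145.
Each occurs with probability p³ ≈ (0.007634)³ ≈ 4.448219e-07.
By linearity: E[X] = C(131, 3)·p³ ≈ 366145 · 4.448219e-07 ≈ 0.1629.
Here α = 1, so p = 1/n is exactly at the triangle threshold p ~ 1/n. Asymptotically E[X] → c³/6 = 1³/6 = 1/6 ≈ 0.1667, a bounded constant. In this regime the triangle count is asymptotically Poisson(c³/6).

E[X] ≈ 0.1629; in regime p = Θ(1/n^{1}) E[X] stays bounded (at the triangle threshold p ~ 1/n).


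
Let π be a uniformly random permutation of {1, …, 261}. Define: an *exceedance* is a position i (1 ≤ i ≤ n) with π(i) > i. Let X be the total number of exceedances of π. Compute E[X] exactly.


Write X = Σ_{i=1}^{261} X_i, where X_i = 1_{π(i) > i}.
For each fixed i, π(i) is uniform over {1, …, 261} (marginal of a uniform permutation), so P[π(i) > i] = (n − i)/n. Summing: Σ_{i=1}^{261} (n − i)/n = (0 + 1 + … + 260)/261 = 261(261 − 1)/(2·261) = (261 − 1)/2.
Hence E[X] = Σ_{i=1}^{261} (261 − i)/261 = 130 ≈ 130.000.

E[X] = 130 = 130.000.


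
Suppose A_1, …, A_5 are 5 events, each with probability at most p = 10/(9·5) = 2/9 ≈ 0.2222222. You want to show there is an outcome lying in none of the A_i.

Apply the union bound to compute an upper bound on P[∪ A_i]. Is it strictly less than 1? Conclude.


Union bound: P[∪_{i=1}^{5} A_i] ≤ Σ_i P[A_i] ≤ 5·p = 5·(2/9) = 10/9.
Numerically: 10/9 ≈ 1.1111111.
Is 10/9 < 1? NO.
Since the bound 10/9 is ≥ 1, the union bound is uninformative here; it does NOT by itself certify existence.

5·p = 10/9 ≈ 1.1111111; existence NOT certified by the union bound.


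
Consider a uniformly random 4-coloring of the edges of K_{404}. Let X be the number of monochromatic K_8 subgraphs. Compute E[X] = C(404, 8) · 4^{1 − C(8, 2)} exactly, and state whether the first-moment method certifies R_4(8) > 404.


E[X] = C(404, 8) · 4^{1 − 28} = 16415071523485570 · 4^{−27} = 16415071523485570/18014398509481984.
As a reduced fraction: E[X] = 8207535761742785/9007199254740992 ≈ 0.911220.
Is E[X] < 1? YES.
Since E[X] < 1, there exists a 4-coloring of K_{404} with no monochromatic K_8; hence R_4(8) > 404.

E[X] = 8207535761742785/9007199254740992 ≈ 0.911220; E[X] < 1, so R_4(8) > 404.


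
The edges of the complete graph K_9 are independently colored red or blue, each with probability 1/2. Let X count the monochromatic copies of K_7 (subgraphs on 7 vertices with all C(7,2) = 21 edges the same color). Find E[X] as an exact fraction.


Let X = Σ_S X_S over the C(9, 7) = 36 subsets S of size 7, where X_S = 1 if the K_7 on S is monochromatic.
For a fixed S, the K_7 on S has C(7, 2) = 21 edges. P[all 21 edges red] = (1/2)^21, and likewise for blue, so P[monochromatic] = 2·(1/2)^21 = 2^{1 − 21} = 1/1048576.
Summing: E[X] = C(9, 7) · 2^{1 − 21} = 36 · 1/1048576 = 9/262144.
Numerically: E[X] ≈ 0.00003.

E[X] = C(9,7)·2^(1−C(7,2)) = 9/262144 ≈ 0.00003.


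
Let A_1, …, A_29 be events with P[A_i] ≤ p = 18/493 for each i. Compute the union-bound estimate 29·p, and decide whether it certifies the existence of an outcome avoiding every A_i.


Union bound: P[∪_{i=1}^{29} A_i] ≤ Σ_i P[A_i] ≤ 29·p = 29·(18/493) = 18/17.
Numerically: 18/17 ≈ 1.05882.
Is 18/17 < 1? NO.
Since the bound 18/17 is ≥ 1, the union bound is uninformative here; it does NOT by itself certify existence.

29·p = 18/17 ≈ 1.05882; existence NOT certified by the union bound.


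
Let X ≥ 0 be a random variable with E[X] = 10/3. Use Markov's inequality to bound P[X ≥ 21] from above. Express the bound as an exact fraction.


μ = E[X] = 10/3, a = 21.
Markov: P[X ≥ 21] ≤ μ/a = (10/3)/21 = 10/63.
Numerically: ≈ 0.158730.
(Since a = 21 > μ = 3.333333, the bound 10/63 is < 1 and informative.)

P[X ≥ 21] ≤ 10/63 ≈ 0.158730.


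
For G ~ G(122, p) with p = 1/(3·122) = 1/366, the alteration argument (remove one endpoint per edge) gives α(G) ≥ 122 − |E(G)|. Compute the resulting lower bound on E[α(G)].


E[|E(G)|] = C(122, 2)·p = 7381 · (1/366) = 121/6.
E[α(G)] ≥ n − E[|E(G)|] = 122 − 121/6 = 611/6.
Numerically: ≈ 101.833333.
(This is only a lower bound; the true E[α(G)] may be larger.)

E[α(G)] ≥ 611/6 ≈ 101.833333.


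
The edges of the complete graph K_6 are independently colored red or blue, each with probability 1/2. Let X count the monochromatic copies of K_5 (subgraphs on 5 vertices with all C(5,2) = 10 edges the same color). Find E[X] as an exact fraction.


Let X = Σ_S X_S over the C(6, 5) = 6 subsets S of size 5, where X_S = 1 if the K_5 on S is monochromatic.
For a fixed S, the K_5 on S has C(5, 2) = 10 edges. P[all 10 edges red] = (1/2)^10, and likewise for blue, so P[monochromatic] = 2·(1/2)^10 = 2^{1 − 10} = 1/512.
By linearity of expectation: E[X] = C(6, 5) · 2^{1 − 10} = 6 · 1/512 = 3/256.
Numerically: E[X] ≈ 0.011719.

E[X] = C(6,5)·2^(1−C(5,2)) = 3/256 ≈ 0.011719.


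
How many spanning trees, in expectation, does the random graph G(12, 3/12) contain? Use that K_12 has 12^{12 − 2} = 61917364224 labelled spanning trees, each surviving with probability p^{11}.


K_12 has 12^{12 − 2} = 61917364224 labelled spanning trees.
For each such spanning tree H, let X_H = 1 if all 11 edges of H are present in G. Then P[X_H = 1] = p^{11} = (1/4)^{11} = 1/4194304.
By linearity: E[X] = Σ_H E[X_H] = 61917364224 · p^{11} = 61917364224 · 1/4194304 = 59049/4.
Numerically: E[X] ≈ 1.476e+04.

E[X] = 61917364224 · (1/4)^{11} = 59049/4 ≈ 1.476e+04.


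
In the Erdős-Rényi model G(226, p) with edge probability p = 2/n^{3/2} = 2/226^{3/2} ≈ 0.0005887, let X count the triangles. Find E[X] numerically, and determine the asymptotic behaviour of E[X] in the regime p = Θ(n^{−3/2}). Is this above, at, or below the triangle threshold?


Number of potential triangles: C(226, 3) = 1898400.
Each occurs with probability p³ ≈ (0.0005887)³ ≈ 2.039868e-10.
By linearity: E[X] = C(226, 3)·p³ ≈ 1898400 · 2.039868e-10 ≈ 0.0004.
Since α = 3/2 > 1, p = c/n^{3/2} = o(1/n) is below the triangle threshold p ~ 1/n. Asymptotically E[X] ~ (c³/6)·n^{3(1−α)} = (2³/6)·n^{-1.5} → 0, so by Markov's inequality G has no triangles w.h.p.

E[X] ≈ 0.0004; in regime p = Θ(1/n^{3/2}) E[X] tends to 0 (below the triangle threshold p ~ 1/n).


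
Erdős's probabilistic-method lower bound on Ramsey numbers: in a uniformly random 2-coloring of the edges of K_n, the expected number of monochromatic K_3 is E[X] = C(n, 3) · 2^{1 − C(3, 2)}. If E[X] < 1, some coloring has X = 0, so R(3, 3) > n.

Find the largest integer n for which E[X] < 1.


We need C(n, 3) · 2^{1 − 3} < 1, i.e. C(n, 3) < 2^{3 − 1} = 4.
Check values of n near the boundary:
  n = 3: C(3, 3) = 1; 1 < 4? YES
  n = 4: C(4, 3) = 4; 4 < 4? NO
  n = 5: C(5, 3) = 10; 10 < 4? NO
The largest n with C(n, 3) < 4 is n = 3 (where E[X] = 1/4 ≈ 0.250). Hence R(3, 3) > 3, i.e. R(3, 3) ≥ 4.

Largest n = 3; hence R(3, 3) > 3.


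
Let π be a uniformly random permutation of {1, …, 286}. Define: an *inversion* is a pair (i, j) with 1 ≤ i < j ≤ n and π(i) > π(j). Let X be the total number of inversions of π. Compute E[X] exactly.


Write X = Σ X_I over the C(286, 2) = 40755 pairs i < j, with X_I the indicator of one inversion.
There are 40755 indicators.
For each fixed pair i < j, the values π(i) and π(j) are two distinct elements of {1, …, 286} in uniformly random order; by symmetry P[π(i) > π(j)] = 1/2.
By linearity: E[X] = 40755 · (1/2) = C(286, 2) · (1/2) = 40755/2 = 40755/2 ≈ 20377.5000.

E[X] = 40755/2 = 20377.5000.


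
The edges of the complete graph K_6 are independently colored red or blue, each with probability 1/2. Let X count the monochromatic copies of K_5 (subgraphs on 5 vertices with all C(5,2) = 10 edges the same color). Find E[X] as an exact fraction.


Let X = Σ_S X_S over the C(6, 5) = 6 subsets S of size 5, where X_S = 1 if the K_5 on S is monochromatic.
For a fixed S, the K_5 on S has C(5, 2) = 10 edges. P[all 10 edges red] = (1/2)^10, and likewise for blue, so P[monochromatic] = 2·(1/2)^10 = 2^{1 − 10} = 1/512.
By linearity of expectation: E[X] = C(6, 5) · 2^{1 − 10} = 6 · 1/512 = 3/256.
Numerically: E[X] ≈ 0.01172.

E[X] = C(6,5)·2^(1−C(5,2)) = 3/256 ≈ 0.01172.


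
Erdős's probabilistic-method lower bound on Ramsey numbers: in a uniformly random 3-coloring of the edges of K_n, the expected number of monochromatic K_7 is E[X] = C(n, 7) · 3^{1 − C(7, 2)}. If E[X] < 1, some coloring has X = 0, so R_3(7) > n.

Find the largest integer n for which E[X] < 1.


We need C(n, 7) · 3^{1 − 21} < 1, i.e. C(n, 7) < 3^{21 − 1} = 3486784401.
Check values of n near the boundary:
  n = 78: C(78, 7) = 2641902120; 2641902120 < 3486784401? YES
  n = 79: C(79, 7) = 2898753715; 2898753715 < 3486784401? YES
  n = 80: C(80, 7) = 3176716400; 3176716400 < 3486784401? YES
  n = 81: C(81, 7) = 3477216600; 3477216600 < 3486784401? YES
  n = 82: C(82, 7) = 3801756816; 3801756816 < 3486784401? NO
  n = 83: C(83, 7) = 4151918628; 4151918628 < 3486784401? NO
The largest n with C(n, 7) < 3486784401 is n = 81 (where E[X] = 42928600/43046721 ≈ 0.997). Hence R_3(7) > 81, i.e. R_3(7) ≥ 82.

Largest n = 81; hence R_3(7) > 81.


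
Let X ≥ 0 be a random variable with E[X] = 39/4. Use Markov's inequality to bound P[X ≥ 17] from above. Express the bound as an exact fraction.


μ = E[X] = 39/4, a = 17.
Markov: P[X ≥ 17] ≤ μ/a = (39/4)/17 = 39/68.
Numerically: ≈ 0.574.
(Since a = 17 > μ = 9.750, the bound 39/68 is < 1 and informative.)

P[X ≥ 17] ≤ 39/68 ≈ 0.574.


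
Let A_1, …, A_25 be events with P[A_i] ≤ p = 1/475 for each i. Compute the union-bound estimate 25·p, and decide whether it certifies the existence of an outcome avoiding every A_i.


Union bound: P[∪_{i=1}^{25} A_i] ≤ Σ_i P[A_i] ≤ 25·p = 25·(1/475) = 1/19.
Numerically: 1/19 ≈ 0.05263.
Is 1/19 < 1? YES.
Since P[∪ A_i] ≤ 1/19 < 1, the complement has P[∩ A_i^c] ≥ 1 − 1/19 = 18/19 > 0, so some outcome avoids every A_i.

25·p = 1/19 ≈ 0.05263; existence CERTIFIED by the union bound.


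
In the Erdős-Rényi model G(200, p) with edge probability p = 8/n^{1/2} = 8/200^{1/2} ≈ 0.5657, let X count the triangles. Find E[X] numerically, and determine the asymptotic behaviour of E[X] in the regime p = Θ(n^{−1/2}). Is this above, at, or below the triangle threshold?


Number of potential triangles: C(200, 3) = 1313400.
Each occurs with probability p³ ≈ (0.5657)³ ≈ 1.810193e-01.
By linearity: E[X] = C(200, 3)·p³ ≈ 1313400 · 1.810193e-01 ≈ 237750.7959.
Since α = 1/2 < 1, p = c/n^{1/2} ≫ 1/n is above the triangle threshold p ~ 1/n. Asymptotically E[X] ~ (c³/6)·n^{3(1−α)} = (8³/6)·n^{1.5} → ∞; triangles are abundant w.h.p.

E[X] ≈ 237750.7959; in regime p = Θ(1/n^{1/2}) E[X] diverges (above the triangle threshold p ~ 1/n).


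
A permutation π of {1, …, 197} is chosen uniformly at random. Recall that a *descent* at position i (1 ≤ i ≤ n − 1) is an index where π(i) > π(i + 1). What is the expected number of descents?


Write X = Σ X_I over i = 1, …, 196, with X_I the indicator of one descent.
There are 196 indicators.
For each fixed i, the pair (π(i), π(i+1)) is a uniformly random ordered pair of distinct values from {1, …, 197}; by symmetry P[π(i) > π(i+1)] = 1/2.
By linearity: E[X] = 196 · (1/2) = (197 − 1) · (1/2) = 98 ≈ 98.00000.

E[X] = 98 = 98.00000.
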